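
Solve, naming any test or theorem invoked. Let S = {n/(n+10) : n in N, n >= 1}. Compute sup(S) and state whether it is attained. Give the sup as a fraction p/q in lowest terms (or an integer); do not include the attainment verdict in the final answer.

Analysis:
- Values: 1/11, 1/6, 3/13, 2/7, ... strictly increasing.
- Minimum is 1/11 (n=1); inf = 1/11 (attained).
- n/(n+10) = 1 - 10/(n+10) -> 1 from below as n -> infinity, and never equals 1.
- So sup = 1 (not attained).
Conclusion: sup(S) = 1, not attained in S.

1


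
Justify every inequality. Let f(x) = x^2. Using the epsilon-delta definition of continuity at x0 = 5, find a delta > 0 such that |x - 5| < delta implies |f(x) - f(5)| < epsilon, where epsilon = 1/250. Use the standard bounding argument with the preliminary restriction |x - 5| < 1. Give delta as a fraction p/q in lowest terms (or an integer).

Factor: |x^2 - (5)^2| = |x - 5| * |x + 5|.
Impose |x - 5| < 1 first. Then |x + 5| = |(x - 5) + 2*(5)| <= |x - 5| + 2*|5| < 1 + 10 = 11.
So |x^2 - (5)^2| < delta * 11.
We need delta * 11 <= 1/250, i.e. delta <= 1/250/11 = 1/2750.
Since 1/2750 < 1, this is tighter than 1; take delta = 1/2750.
So delta = 1/2750 works.

1/2750


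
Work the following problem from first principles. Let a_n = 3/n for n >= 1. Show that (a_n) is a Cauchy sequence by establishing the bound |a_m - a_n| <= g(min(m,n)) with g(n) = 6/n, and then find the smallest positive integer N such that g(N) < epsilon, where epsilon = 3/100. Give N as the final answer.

For any m, n >= 1, by the triangle inequality:
|a_m - a_n| = |3/m - 3/n| <= 3*1/m + 3*1/n <= 6/min(m,n).
So g(n) = 6/n bounds the Cauchy difference. Since g(n) -> 0, (a_n) is Cauchy.
Now solve g(N) < 3/100: 6/N < 3/100 <=> N > 6 / (3/100) = 200.
The smallest integer strictly greater than 200 is N = 201.
Check: g(201) = 6/201 = 2/67 < 3/100; g(200) = 3/100 >= 3/100. So N = 201.

201


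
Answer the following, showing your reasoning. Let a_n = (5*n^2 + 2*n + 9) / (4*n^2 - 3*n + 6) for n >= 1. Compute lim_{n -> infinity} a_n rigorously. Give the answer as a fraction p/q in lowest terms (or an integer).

Divide numerator and denominator by n^2, the highest power:
numerator / n^2 = 5 + 2/n + 9/n^2
denominator / n^2 = 4 - 3/n + 6/n^2
As n -> infinity, all terms of the form c/n^k (k >= 1) tend to 0.
So numerator / n^2 -> 5 and denominator / n^2 -> 4.
Therefore lim a_n = 5/4.

5/4


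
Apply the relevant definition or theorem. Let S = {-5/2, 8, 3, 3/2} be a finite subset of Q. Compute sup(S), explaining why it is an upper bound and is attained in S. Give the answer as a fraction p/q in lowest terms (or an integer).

S is finite, so sup(S) = max(S).
Sorted decreasing:
8, 3, 3/2, -5/2
The extremum is 8.
For every x in S, x <= 8. And 8 is in S, so it is attained.
Therefore sup(S) = 8.

8


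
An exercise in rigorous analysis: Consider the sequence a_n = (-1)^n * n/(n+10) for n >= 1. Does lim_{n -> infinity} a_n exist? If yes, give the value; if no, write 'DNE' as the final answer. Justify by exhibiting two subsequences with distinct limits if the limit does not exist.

Examine the behaviour of a_n along subsequences.
a_{2k} = 2k/(2k+10) -> 1. a_{2k+1} = -(2k+1)/(2k+11) -> -1.
Since these two subsequential limits are 1 and -1, distinct, the full sequence cannot converge (a convergent sequence has all subsequences tending to the same limit). So lim a_n does not exist.

DNE


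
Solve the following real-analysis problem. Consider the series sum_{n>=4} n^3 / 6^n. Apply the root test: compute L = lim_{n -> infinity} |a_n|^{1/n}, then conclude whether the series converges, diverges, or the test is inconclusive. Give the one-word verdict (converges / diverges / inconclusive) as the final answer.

Let a_n denote the general term. Form |a_n|^(1/n) and simplify:
|a_n|^(1/n) = n^(3/n)/6
Take the limit as n -> infinity: L = 1/6.
Since L = 1/6 < 1, the root test implies convergence.

converges


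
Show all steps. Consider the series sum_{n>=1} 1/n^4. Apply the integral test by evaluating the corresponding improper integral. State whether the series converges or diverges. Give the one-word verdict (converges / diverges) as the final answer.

Let f(x) = x^(-4). Then f is positive, continuous, and decreasing on [1, infinity), so the integral test applies.
Compute the improper integral int_{1}^infinity f(x) dx:
  antiderivative F(x) = -1/(3*x^3).
  As x -> infinity, F(x) -> 0 (since p = 4 > 1).
  So int = F(infinity) - F(1) = 0 - (-1/3) = 1/3.
  Finite, so by the integral test, the series converges.

converges


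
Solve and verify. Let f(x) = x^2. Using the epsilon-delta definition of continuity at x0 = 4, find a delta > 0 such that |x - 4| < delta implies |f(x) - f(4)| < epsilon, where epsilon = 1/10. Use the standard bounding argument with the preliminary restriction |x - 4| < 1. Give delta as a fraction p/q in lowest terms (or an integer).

Factor: |x^2 - (4)^2| = |x - 4| * |x + 4|.
Impose |x - 4| < 1 first. Then |x + 4| = |(x - 4) + 2*(4)| <= |x - 4| + 2*|4| < 1 + 8 = 9.
So |x^2 - (4)^2| < delta * 9.
We need delta * 9 <= 1/10, i.e. delta <= 1/10/9 = 1/90.
Since 1/90 < 1, this is tighter than 1; take delta = 1/90.
So delta = 1/90 works.

1/90


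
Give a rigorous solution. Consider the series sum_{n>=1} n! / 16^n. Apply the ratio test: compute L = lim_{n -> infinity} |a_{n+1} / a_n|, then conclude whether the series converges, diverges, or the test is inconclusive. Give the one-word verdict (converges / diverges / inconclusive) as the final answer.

Let a_n denote the general term. Form the ratio a_{n+1}/a_n and simplify:
a_{n+1}/a_n = n/16 + 1/16
Take the limit as n -> infinity: L = infinity.
Since L = infinity > 1 (or L = infinity), the ratio test implies the series diverges.

diverges


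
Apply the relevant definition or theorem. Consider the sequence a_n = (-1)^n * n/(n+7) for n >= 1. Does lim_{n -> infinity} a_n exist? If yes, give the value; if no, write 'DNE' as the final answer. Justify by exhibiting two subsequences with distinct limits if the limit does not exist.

Examine the behaviour of a_n along subsequences.
a_{2k} = 2k/(2k+7) -> 1. a_{2k+1} = -(2k+1)/(2k+8) -> -1.
Since these two subsequential limits are 1 and -1, distinct, the full sequence cannot converge (a convergent sequence has all subsequences tending to the same limit). So lim a_n does not exist.

DNE


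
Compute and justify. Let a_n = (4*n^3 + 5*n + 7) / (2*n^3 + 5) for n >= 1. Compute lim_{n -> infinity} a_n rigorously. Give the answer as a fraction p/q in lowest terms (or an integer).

Divide numerator and denominator by n^3, the highest power:
numerator / n^3 = 4 + 5/n^2 + 7/n^3
denominator / n^3 = 2 + 5/n^3
As n -> infinity, all terms of the form c/n^k (k >= 1) tend to 0.
So numerator / n^3 -> 4 and denominator / n^3 -> 2.
Therefore lim a_n = 2.

2


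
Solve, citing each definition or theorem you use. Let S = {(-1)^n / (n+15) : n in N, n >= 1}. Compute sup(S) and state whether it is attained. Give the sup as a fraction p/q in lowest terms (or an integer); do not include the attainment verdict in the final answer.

Analysis:
- Values: -1/16, 1/17, -1/18, 1/19, -1/20, ...
- Positive terms (even n): 1/(2+15), 1/(4+15), ... decreasing -> max = 1/17 (n=2).
- Negative terms (odd n): -1/(1+15), -1/(3+15), ... increasing -> min = -1/16 (n=1).
- So sup = 1/17 (attained at n=2); inf = -1/16 (attained at n=1).
Conclusion: sup(S) = 1/17, attained in S.

1/17


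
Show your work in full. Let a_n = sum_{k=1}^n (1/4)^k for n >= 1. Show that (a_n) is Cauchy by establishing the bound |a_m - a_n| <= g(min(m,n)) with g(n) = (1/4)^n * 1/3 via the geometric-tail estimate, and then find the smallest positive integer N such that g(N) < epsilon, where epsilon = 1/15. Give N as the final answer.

For m > n >= 1: |a_m - a_n| = sum_{k=n+1}^m (1/4)^k < sum_{k=n+1}^infinity (1/4)^k = (1/4)^(n+1) / (1 - 1/4) = (1/4)^n * (1/4) * (4/3) = (1/4)^n * 1/3.
So g(n) = (1/4)^n / 3. Since g(n) -> 0, (a_n) is Cauchy.
Now solve g(N) < 1/15: (1/4)^N / 3 < 1/15 <=> 4^N > 1 / (3 * 1/15) = 5.
Check powers of 4: 4^1 = 4 <= 5, 4^2 = 16 > 5.
So the smallest such N is 2. Check: g(2) = 1/(3 * 16) = 1/48 < 1/15.

2


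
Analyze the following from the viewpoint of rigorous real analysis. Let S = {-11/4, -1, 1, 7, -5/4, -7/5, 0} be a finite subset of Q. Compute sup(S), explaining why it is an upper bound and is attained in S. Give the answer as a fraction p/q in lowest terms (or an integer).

S is finite, so sup(S) = max(S).
Sorted decreasing:
7, 1, 0, -1, -5/4, -7/5, -11/4
The extremum is 7.
For every x in S, x <= 7. And 7 is in S, so it is attained.
Therefore sup(S) = 7.

7


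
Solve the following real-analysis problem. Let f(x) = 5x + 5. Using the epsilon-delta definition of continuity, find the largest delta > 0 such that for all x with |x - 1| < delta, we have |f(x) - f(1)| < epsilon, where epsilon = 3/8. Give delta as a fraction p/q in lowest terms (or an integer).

We compute f(1) = 5*(1) + 5 = 10.
|f(x) - f(1)| = |5x + 5 - (10)| = |5(x - 1)| = 5|x - 1|.
We need 5|x - 1| < 3/8, i.e. |x - 1| < 3/8 / 5 = 3/40.
So any delta <= 3/40 works. Conversely, if delta > 3/40, then x = 1 + 3/40 satisfies |x - 1| = 3/40 < delta but |f(x) - f(1)| = 5 * 3/40 = 3/8, which is not < 3/8; so no larger delta works.
Hence the largest such delta is 3/40.

3/40


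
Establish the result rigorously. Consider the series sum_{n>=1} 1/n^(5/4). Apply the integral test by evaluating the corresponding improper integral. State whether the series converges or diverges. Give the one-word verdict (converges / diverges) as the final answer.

Let f(x) = x^(-5/4). Then f is positive, continuous, and decreasing on [1, infinity), so the integral test applies.
Compute the improper integral int_{1}^infinity f(x) dx:
  antiderivative F(x) = -4/x^(1/4).
  As x -> infinity, F(x) -> 0 (since p = 5/4 > 1).
  So int = F(infinity) - F(1) = 0 - (-4) = 4.
  Finite, so by the integral test, the series converges.

converges


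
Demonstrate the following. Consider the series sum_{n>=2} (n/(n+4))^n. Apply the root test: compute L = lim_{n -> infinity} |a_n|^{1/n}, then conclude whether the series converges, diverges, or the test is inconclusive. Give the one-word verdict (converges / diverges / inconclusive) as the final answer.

Let a_n denote the general term. Form |a_n|^(1/n) and simplify:
|a_n|^(1/n) = n/(n + 4)
Take the limit as n -> infinity: L = 1.
Since L = 1, the root test is inconclusive. (In fact a_n = (n/(n+4))^n -> e^(-4) != 0, so the nth-term test shows divergence; but the root test itself gives no conclusion.)

inconclusive


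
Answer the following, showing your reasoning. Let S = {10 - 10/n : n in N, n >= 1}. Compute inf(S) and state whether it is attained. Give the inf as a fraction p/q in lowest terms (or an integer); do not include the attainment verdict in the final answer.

Analysis:
- Values: 0, 5, 20/3, 15/2, ... strictly increasing.
- Minimum is 0 (n=1); inf = 0 (attained).
- 10 - 10/n -> 10 from below; sup = 10, not attained.
Conclusion: inf(S) = 0, attained in S.

0


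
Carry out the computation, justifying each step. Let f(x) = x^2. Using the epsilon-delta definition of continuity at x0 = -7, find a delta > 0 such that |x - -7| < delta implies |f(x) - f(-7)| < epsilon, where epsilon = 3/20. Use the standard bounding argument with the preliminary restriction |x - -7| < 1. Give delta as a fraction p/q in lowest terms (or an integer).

Factor: |x^2 - (-7)^2| = |x - -7| * |x + -7|.
Impose |x - -7| < 1 first. Then |x + -7| = |(x - -7) + 2*(-7)| <= |x - -7| + 2*|-7| < 1 + 14 = 15.
So |x^2 - (-7)^2| < delta * 15.
We need delta * 15 <= 3/20, i.e. delta <= 3/20/15 = 1/100.
Since 1/100 < 1, this is tighter than 1; take delta = 1/100.
So delta = 1/100 works.

1/100


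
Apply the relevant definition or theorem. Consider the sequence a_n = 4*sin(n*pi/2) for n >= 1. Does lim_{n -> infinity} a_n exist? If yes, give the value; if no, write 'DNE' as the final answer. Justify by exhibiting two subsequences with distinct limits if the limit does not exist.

Examine the behaviour of a_n along subsequences.
a_{4k+1} = 4*sin(pi/2 + 2k*pi) = 4 -> 4. a_{4k+3} = 4*sin(3pi/2 + 2k*pi) = -4 -> -4.
Since these two subsequential limits are 4 and -4, distinct, the full sequence cannot converge (a convergent sequence has all subsequences tending to the same limit). So lim a_n does not exist.

DNE


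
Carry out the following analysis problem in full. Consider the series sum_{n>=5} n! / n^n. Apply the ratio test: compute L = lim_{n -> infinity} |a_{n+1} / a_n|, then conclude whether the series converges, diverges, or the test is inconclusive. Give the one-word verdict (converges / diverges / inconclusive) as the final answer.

Let a_n denote the general term. Form the ratio a_{n+1}/a_n and simplify:
a_{n+1}/a_n = (n/(n + 1))^n
Take the limit as n -> infinity: L = exp(-1).
Since L = exp(-1) < 1, the ratio test implies the series converges.

converges


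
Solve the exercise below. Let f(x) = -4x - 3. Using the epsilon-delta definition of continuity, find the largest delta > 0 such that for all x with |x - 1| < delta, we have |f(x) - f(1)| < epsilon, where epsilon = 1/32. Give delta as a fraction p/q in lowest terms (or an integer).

We compute f(1) = -4*(1) - 3 = -7.
|f(x) - f(1)| = |-4x - 3 - (-7)| = |-4(x - 1)| = 4|x - 1|.
We need 4|x - 1| < 1/32, i.e. |x - 1| < 1/32 / 4 = 1/128.
So any delta <= 1/128 works. Conversely, if delta > 1/128, then x = 1 + 1/128 satisfies |x - 1| = 1/128 < delta but |f(x) - f(1)| = 4 * 1/128 = 1/32, which is not < 1/32; so no larger delta works.
Hence the largest such delta is 1/128.

1/128


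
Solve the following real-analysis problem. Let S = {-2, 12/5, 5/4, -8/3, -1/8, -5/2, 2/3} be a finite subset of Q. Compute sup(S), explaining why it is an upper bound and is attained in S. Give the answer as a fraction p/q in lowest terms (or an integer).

S is finite, so sup(S) = max(S).
Sorted decreasing:
12/5, 5/4, 2/3, -1/8, -2, -5/2, -8/3
The extremum is 12/5.
For every x in S, x <= 12/5. And 12/5 is in S, so it is attained.
Therefore sup(S) = 12/5.

12/5


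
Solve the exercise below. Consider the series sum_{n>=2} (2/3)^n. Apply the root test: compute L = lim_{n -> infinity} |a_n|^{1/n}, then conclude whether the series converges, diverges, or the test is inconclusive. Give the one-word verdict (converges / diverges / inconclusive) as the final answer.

Let a_n denote the general term. Form |a_n|^(1/n) and simplify:
|a_n|^(1/n) = 2/3
Take the limit as n -> infinity: L = 2/3.
Since L = 2/3 < 1, the root test implies convergence.

converges


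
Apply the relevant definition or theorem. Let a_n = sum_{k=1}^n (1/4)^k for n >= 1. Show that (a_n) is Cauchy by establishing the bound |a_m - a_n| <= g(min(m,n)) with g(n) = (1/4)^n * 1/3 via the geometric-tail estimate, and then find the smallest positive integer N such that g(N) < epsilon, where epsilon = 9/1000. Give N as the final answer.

For m > n >= 1: |a_m - a_n| = sum_{k=n+1}^m (1/4)^k < sum_{k=n+1}^infinity (1/4)^k = (1/4)^(n+1) / (1 - 1/4) = (1/4)^n * (1/4) * (4/3) = (1/4)^n * 1/3.
So g(n) = (1/4)^n / 3. Since g(n) -> 0, (a_n) is Cauchy.
Now solve g(N) < 9/1000: (1/4)^N / 3 < 9/1000 <=> 4^N > 1 / (3 * 9/1000) = 1000/27.
Check powers of 4: 4^2 = 16 <= 1000/27, 4^3 = 64 > 1000/27.
So the smallest such N is 3. Check: g(3) = 1/(3 * 64) = 1/192 < 9/1000.

3


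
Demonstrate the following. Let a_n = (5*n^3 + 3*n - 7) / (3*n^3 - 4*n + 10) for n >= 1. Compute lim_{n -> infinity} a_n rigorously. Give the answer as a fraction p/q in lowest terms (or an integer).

Divide numerator and denominator by n^3, the highest power:
numerator / n^3 = 5 + 3/n^2 - 7/n^3
denominator / n^3 = 3 - 4/n^2 + 10/n^3
As n -> infinity, all terms of the form c/n^k (k >= 1) tend to 0.
So numerator / n^3 -> 5 and denominator / n^3 -> 3.
Therefore lim a_n = 5/3.

5/3


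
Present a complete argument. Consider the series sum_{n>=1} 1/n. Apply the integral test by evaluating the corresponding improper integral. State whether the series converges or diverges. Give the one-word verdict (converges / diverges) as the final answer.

Let f(x) = 1/x. Then f is positive, continuous, and decreasing on [1, infinity), so the integral test applies.
Compute the improper integral int_{1}^infinity f(x) dx:
  antiderivative F(x) = log(x).
  As x -> infinity, log(x) -> infinity.
  So int = infinity - log(1) = infinity. By the integral test, the series diverges.

diverges


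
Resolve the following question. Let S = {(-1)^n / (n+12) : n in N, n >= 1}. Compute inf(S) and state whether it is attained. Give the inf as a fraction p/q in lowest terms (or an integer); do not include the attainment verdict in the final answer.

Analysis:
- Values: -1/13, 1/14, -1/15, 1/16, -1/17, ...
- Positive terms (even n): 1/(2+12), 1/(4+12), ... decreasing -> max = 1/14 (n=2).
- Negative terms (odd n): -1/(1+12), -1/(3+12), ... increasing -> min = -1/13 (n=1).
- So sup = 1/14 (attained at n=2); inf = -1/13 (attained at n=1).
Conclusion: inf(S) = -1/13, attained in S.

-1/13


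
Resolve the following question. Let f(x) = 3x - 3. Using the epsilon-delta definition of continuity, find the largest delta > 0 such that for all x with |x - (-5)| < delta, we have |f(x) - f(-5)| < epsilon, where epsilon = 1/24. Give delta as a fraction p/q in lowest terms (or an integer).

We compute f(-5) = 3*(-5) - 3 = -18.
|f(x) - f(-5)| = |3x - 3 - (-18)| = |3(x - (-5))| = 3|x - (-5)|.
We need 3|x - (-5)| < 1/24, i.e. |x - (-5)| < 1/24 / 3 = 1/72.
So any delta <= 1/72 works. Conversely, if delta > 1/72, then x = -5 + 1/72 satisfies |x - (-5)| = 1/72 < delta but |f(x) - f(-5)| = 3 * 1/72 = 1/24, which is not < 1/24; so no larger delta works.
Hence the largest such delta is 1/72.

1/72


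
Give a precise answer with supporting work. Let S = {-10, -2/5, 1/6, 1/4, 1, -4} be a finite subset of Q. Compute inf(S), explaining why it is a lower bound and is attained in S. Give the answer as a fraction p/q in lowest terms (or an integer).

S is finite, so inf(S) = min(S).
Sorted increasing:
-10, -4, -2/5, 1/6, 1/4, 1
The extremum is -10.
For every x in S, x >= -10. And -10 is in S, so it is attained.
Therefore inf(S) = -10.

-10


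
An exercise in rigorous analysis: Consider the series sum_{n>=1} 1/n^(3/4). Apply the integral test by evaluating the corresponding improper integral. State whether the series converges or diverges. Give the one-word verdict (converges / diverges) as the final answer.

Let f(x) = x^(-3/4). Then f is positive, continuous, and decreasing on [1, infinity), so the integral test applies.
Compute the improper integral int_{1}^infinity f(x) dx:
  antiderivative F(x) = 4*x^(1/4).
  As x -> infinity, F(x) -> infinity (since p = 3/4 < 1).
  So the integral diverges. By the integral test, the series diverges.

diverges


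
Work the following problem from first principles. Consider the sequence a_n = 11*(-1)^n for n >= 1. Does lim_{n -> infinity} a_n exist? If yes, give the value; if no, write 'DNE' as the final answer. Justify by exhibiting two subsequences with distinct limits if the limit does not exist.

Examine the behaviour of a_n along subsequences.
Even-n subsequence a_{2k} = 11 -> 11. Odd-n subsequence a_{2k+1} = -11 -> -11.
Since these two subsequential limits are 11 and -11, distinct, the full sequence cannot converge (a convergent sequence has all subsequences tending to the same limit). So lim a_n does not exist.

DNE


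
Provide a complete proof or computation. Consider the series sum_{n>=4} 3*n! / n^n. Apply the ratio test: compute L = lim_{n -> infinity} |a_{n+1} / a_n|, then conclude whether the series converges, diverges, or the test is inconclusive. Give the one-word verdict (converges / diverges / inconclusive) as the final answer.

Let a_n denote the general term. Form the ratio a_{n+1}/a_n and simplify:
a_{n+1}/a_n = (n/(n + 1))^n
Take the limit as n -> infinity: L = exp(-1).
Since L = exp(-1) < 1, the ratio test implies the series converges.

converges


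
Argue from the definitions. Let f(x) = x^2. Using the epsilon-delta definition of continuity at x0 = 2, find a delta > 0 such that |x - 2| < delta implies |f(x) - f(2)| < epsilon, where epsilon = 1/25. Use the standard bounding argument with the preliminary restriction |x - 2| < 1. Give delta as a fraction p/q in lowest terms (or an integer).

Factor: |x^2 - (2)^2| = |x - 2| * |x + 2|.
Impose |x - 2| < 1 first. Then |x + 2| = |(x - 2) + 2*(2)| <= |x - 2| + 2*|2| < 1 + 4 = 5.
So |x^2 - (2)^2| < delta * 5.
We need delta * 5 <= 1/25, i.e. delta <= 1/25/5 = 1/125.
Since 1/125 < 1, this is tighter than 1; take delta = 1/125.
So delta = 1/125 works.

1/125


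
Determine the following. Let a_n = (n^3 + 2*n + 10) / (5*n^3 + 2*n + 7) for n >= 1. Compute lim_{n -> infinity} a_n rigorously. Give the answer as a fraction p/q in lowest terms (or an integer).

Divide numerator and denominator by n^3, the highest power:
numerator / n^3 = 1 + 2/n^2 + 10/n^3
denominator / n^3 = 5 + 2/n^2 + 7/n^3
As n -> infinity, all terms of the form c/n^k (k >= 1) tend to 0.
So numerator / n^3 -> 1 and denominator / n^3 -> 5.
Therefore lim a_n = 1/5.

1/5


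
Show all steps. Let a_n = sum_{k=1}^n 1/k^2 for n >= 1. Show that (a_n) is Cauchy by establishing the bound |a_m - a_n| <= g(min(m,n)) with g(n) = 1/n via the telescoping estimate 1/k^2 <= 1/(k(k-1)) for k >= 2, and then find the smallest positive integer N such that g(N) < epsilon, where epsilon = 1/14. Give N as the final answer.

For m > n >= 1: |a_m - a_n| = sum_{k=n+1}^m 1/k^2.
Use 1/k^2 <= 1/(k(k-1)) = 1/(k-1) - 1/k for k >= 2:
sum_{k=n+1}^m 1/k^2 <= sum_{k=n+1}^m (1/(k-1) - 1/k) = 1/n - 1/m <= 1/n.
By symmetry the same bound holds with n,m swapped, so |a_m - a_n| <= 1/min(m,n) = g(min(m,n)). Since g(n) -> 0, (a_n) is Cauchy.
Now solve g(N) < 1/14: 1/N < 1/14 <=> N > 1/(1/14) = 14.
The smallest integer strictly greater than 14 is N = 15.
Check: g(15) = 1/15 < 1/14; g(14) = 1/14 >= 1/14. So N = 15.

15


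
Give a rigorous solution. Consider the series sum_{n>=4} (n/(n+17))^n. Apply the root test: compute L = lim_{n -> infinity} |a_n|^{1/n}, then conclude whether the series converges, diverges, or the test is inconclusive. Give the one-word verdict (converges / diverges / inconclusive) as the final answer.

Let a_n denote the general term. Form |a_n|^(1/n) and simplify:
|a_n|^(1/n) = n/(n + 17)
Take the limit as n -> infinity: L = 1.
Since L = 1, the root test is inconclusive. (In fact a_n = (n/(n+17))^n -> e^(-17) != 0, so the nth-term test shows divergence; but the root test itself gives no conclusion.)

inconclusive


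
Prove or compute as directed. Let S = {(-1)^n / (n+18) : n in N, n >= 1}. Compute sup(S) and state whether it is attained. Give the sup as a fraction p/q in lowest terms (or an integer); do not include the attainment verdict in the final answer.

Analysis:
- Values: -1/19, 1/20, -1/21, 1/22, -1/23, ...
- Positive terms (even n): 1/(2+18), 1/(4+18), ... decreasing -> max = 1/20 (n=2).
- Negative terms (odd n): -1/(1+18), -1/(3+18), ... increasing -> min = -1/19 (n=1).
- So sup = 1/20 (attained at n=2); inf = -1/19 (attained at n=1).
Conclusion: sup(S) = 1/20, attained in S.

1/20


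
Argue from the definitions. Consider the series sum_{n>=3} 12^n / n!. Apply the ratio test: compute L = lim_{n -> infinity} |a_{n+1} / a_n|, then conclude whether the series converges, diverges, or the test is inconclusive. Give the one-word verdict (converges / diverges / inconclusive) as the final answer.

Let a_n denote the general term. Form the ratio a_{n+1}/a_n and simplify:
a_{n+1}/a_n = 12/(n + 1)
Take the limit as n -> infinity: L = 0.
Since L = 0 < 1, the ratio test implies the series converges.

converges


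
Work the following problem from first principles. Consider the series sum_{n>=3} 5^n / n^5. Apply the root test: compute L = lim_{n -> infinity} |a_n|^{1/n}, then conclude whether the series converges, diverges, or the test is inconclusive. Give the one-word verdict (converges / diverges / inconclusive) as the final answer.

Let a_n denote the general term. Form |a_n|^(1/n) and simplify:
|a_n|^(1/n) = 5/n^(5/n)
Take the limit as n -> infinity: L = 5.
Since L = 5 > 1, the root test implies divergence.

diverges


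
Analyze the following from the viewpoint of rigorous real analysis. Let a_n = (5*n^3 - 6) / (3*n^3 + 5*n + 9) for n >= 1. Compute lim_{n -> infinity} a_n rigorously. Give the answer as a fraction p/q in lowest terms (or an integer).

Divide numerator and denominator by n^3, the highest power:
numerator / n^3 = 5 - 6/n^3
denominator / n^3 = 3 + 5/n^2 + 9/n^3
As n -> infinity, all terms of the form c/n^k (k >= 1) tend to 0.
So numerator / n^3 -> 5 and denominator / n^3 -> 3.
Therefore lim a_n = 5/3.

5/3


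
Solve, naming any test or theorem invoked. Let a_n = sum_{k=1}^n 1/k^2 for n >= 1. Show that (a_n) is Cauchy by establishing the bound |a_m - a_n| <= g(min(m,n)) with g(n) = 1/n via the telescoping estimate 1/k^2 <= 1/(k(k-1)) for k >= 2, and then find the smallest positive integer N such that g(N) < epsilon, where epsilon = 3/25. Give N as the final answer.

For m > n >= 1: |a_m - a_n| = sum_{k=n+1}^m 1/k^2.
Use 1/k^2 <= 1/(k(k-1)) = 1/(k-1) - 1/k for k >= 2:
sum_{k=n+1}^m 1/k^2 <= sum_{k=n+1}^m (1/(k-1) - 1/k) = 1/n - 1/m <= 1/n.
By symmetry the same bound holds with n,m swapped, so |a_m - a_n| <= 1/min(m,n) = g(min(m,n)). Since g(n) -> 0, (a_n) is Cauchy.
Now solve g(N) < 3/25: 1/N < 3/25 <=> N > 1/(3/25) = 25/3.
The smallest integer strictly greater than 25/3 is N = 9.
Check: g(9) = 1/9 < 3/25; g(8) = 1/8 >= 3/25. So N = 9.

9


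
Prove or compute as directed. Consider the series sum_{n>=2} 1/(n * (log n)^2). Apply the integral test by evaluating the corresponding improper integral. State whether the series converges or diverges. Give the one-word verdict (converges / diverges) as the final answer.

Let f(x) = 1/(x*log(x)^2). Then f is positive, continuous, and decreasing on [2, infinity), so the integral test applies.
Compute the improper integral int_{2}^infinity f(x) dx:
  antiderivative F(x) = -1/log(x).
  F(x) -> 0 as x -> infinity.  int = 0 - F(2) = 1/log(2) < infinity. By the integral test, the series converges.

converges


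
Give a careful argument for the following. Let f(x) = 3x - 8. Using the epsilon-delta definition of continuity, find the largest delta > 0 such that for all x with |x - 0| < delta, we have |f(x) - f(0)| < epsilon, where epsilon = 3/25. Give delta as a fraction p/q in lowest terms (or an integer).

We compute f(0) = 3*(0) - 8 = -8.
|f(x) - f(0)| = |3x - 8 - (-8)| = |3(x - 0)| = 3|x - 0|.
We need 3|x - 0| < 3/25, i.e. |x - 0| < 3/25 / 3 = 1/25.
So any delta <= 1/25 works. Conversely, if delta > 1/25, then x = 0 + 1/25 satisfies |x - 0| = 1/25 < delta but |f(x) - f(0)| = 3 * 1/25 = 3/25, which is not < 3/25; so no larger delta works.
Hence the largest such delta is 1/25.

1/25


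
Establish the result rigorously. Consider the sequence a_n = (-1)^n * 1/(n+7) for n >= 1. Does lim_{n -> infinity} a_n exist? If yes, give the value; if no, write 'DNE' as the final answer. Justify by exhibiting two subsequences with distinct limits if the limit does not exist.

Examine the behaviour of a_n along subsequences.
Even-n subsequence a_{2k} = 1/(2k+7) -> 0. Odd-n subsequence a_{2k+1} = -1/(2k+8) -> 0. Both tend to 0, which suggests the limit is 0; verify directly.
|a_n - 0| = 1/(n+7) < 1/n for every n >= 1.
Given epsilon > 0, choose a positive integer N > 1/epsilon. Then for all n >= N, |a_n| < 1/n <= 1/N < epsilon.
So by the definition of the limit, lim a_n exists and equals 0.

0


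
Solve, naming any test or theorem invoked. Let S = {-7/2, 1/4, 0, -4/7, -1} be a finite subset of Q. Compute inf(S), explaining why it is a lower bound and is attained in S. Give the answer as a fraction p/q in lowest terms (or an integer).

S is finite, so inf(S) = min(S).
Sorted increasing:
-7/2, -1, -4/7, 0, 1/4
The extremum is -7/2.
For every x in S, x >= -7/2. And -7/2 is in S, so it is attained.
Therefore inf(S) = -7/2.

-7/2


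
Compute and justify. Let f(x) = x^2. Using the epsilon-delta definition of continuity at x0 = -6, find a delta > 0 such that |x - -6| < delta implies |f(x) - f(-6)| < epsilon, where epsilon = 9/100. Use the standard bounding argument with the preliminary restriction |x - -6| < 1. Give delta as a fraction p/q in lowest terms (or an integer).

Factor: |x^2 - (-6)^2| = |x - -6| * |x + -6|.
Impose |x - -6| < 1 first. Then |x + -6| = |(x - -6) + 2*(-6)| <= |x - -6| + 2*|-6| < 1 + 12 = 13.
So |x^2 - (-6)^2| < delta * 13.
We need delta * 13 <= 9/100, i.e. delta <= 9/100/13 = 9/1300.
Since 9/1300 < 1, this is tighter than 1; take delta = 9/1300.
So delta = 9/1300 works.

9/1300


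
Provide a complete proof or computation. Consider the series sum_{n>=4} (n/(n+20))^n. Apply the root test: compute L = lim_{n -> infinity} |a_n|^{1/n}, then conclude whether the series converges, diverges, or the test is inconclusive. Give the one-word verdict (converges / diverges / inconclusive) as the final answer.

Let a_n denote the general term. Form |a_n|^(1/n) and simplify:
|a_n|^(1/n) = n/(n + 20)
Take the limit as n -> infinity: L = 1.
Since L = 1, the root test is inconclusive. (In fact a_n = (n/(n+20))^n -> e^(-20) != 0, so the nth-term test shows divergence; but the root test itself gives no conclusion.)

inconclusive


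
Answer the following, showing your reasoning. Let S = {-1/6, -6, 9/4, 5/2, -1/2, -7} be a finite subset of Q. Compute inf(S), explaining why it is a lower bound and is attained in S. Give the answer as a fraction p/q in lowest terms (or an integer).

S is finite, so inf(S) = min(S).
Sorted increasing:
-7, -6, -1/2, -1/6, 9/4, 5/2
The extremum is -7.
For every x in S, x >= -7. And -7 is in S, so it is attained.
Therefore inf(S) = -7.

-7


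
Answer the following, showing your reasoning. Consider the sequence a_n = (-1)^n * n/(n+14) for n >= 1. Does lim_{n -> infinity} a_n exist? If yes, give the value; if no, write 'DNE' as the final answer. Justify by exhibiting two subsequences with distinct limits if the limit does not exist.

Examine the behaviour of a_n along subsequences.
a_{2k} = 2k/(2k+14) -> 1. a_{2k+1} = -(2k+1)/(2k+15) -> -1.
Since these two subsequential limits are 1 and -1, distinct, the full sequence cannot converge (a convergent sequence has all subsequences tending to the same limit). So lim a_n does not exist.

DNE


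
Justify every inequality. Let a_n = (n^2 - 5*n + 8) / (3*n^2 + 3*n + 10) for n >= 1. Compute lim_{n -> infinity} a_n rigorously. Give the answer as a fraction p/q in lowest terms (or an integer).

Divide numerator and denominator by n^2, the highest power:
numerator / n^2 = 1 - 5/n + 8/n^2
denominator / n^2 = 3 + 3/n + 10/n^2
As n -> infinity, all terms of the form c/n^k (k >= 1) tend to 0.
So numerator / n^2 -> 1 and denominator / n^2 -> 3.
Therefore lim a_n = 1/3.

1/3


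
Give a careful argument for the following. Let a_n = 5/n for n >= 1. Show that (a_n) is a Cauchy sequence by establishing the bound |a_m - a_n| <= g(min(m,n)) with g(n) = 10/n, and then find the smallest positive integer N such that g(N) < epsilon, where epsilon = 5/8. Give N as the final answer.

For any m, n >= 1, by the triangle inequality:
|a_m - a_n| = |5/m - 5/n| <= 5*1/m + 5*1/n <= 10/min(m,n).
So g(n) = 10/n bounds the Cauchy difference. Since g(n) -> 0, (a_n) is Cauchy.
Now solve g(N) < 5/8: 10/N < 5/8 <=> N > 10 / (5/8) = 16.
The smallest integer strictly greater than 16 is N = 17.
Check: g(17) = 10/17 = 10/17 < 5/8; g(16) = 5/8 >= 5/8. So N = 17.

17


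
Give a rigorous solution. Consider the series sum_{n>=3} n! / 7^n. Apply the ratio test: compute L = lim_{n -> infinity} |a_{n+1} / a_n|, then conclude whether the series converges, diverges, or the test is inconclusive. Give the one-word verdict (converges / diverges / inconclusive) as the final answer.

Let a_n denote the general term. Form the ratio a_{n+1}/a_n and simplify:
a_{n+1}/a_n = n/7 + 1/7
Take the limit as n -> infinity: L = infinity.
Since L = infinity > 1 (or L = infinity), the ratio test implies the series diverges.

diverges


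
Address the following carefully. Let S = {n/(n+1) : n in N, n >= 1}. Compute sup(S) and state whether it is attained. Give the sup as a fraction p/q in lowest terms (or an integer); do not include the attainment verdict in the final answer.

Analysis:
- Values: 1/2, 2/3, 3/4, 4/5, ... strictly increasing.
- Minimum is 1/2 (n=1); inf = 1/2 (attained).
- n/(n+1) = 1 - 1/(n+1) -> 1 from below as n -> infinity, and never equals 1.
- So sup = 1 (not attained).
Conclusion: sup(S) = 1, not attained in S.

1


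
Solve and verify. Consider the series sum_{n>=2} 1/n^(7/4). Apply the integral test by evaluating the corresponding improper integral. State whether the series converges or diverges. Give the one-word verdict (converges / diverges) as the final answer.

Let f(x) = x^(-7/4). Then f is positive, continuous, and decreasing on [2, infinity), so the integral test applies.
Compute the improper integral int_{2}^infinity f(x) dx:
  antiderivative F(x) = -4/(3*x^(3/4)).
  As x -> infinity, F(x) -> 0 (since p = 7/4 > 1).
  So int = F(infinity) - F(2) = 0 - (-2*2^(1/4)/3) = 2*2^(1/4)/3.
  Finite, so by the integral test, the series converges.

converges


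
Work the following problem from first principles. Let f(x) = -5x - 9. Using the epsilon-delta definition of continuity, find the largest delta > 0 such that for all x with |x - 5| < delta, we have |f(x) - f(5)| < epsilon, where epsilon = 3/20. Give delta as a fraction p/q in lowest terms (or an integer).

We compute f(5) = -5*(5) - 9 = -34.
|f(x) - f(5)| = |-5x - 9 - (-34)| = |-5(x - 5)| = 5|x - 5|.
We need 5|x - 5| < 3/20, i.e. |x - 5| < 3/20 / 5 = 3/100.
So any delta <= 3/100 works. Conversely, if delta > 3/100, then x = 5 + 3/100 satisfies |x - 5| = 3/100 < delta but |f(x) - f(5)| = 5 * 3/100 = 3/20, which is not < 3/20; so no larger delta works.
Hence the largest such delta is 3/100.

3/100


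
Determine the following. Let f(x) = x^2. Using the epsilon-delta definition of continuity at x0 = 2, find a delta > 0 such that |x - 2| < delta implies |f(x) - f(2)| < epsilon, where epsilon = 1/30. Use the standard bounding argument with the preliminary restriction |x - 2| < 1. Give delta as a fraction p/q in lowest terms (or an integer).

Factor: |x^2 - (2)^2| = |x - 2| * |x + 2|.
Impose |x - 2| < 1 first. Then |x + 2| = |(x - 2) + 2*(2)| <= |x - 2| + 2*|2| < 1 + 4 = 5.
So |x^2 - (2)^2| < delta * 5.
We need delta * 5 <= 1/30, i.e. delta <= 1/30/5 = 1/150.
Since 1/150 < 1, this is tighter than 1; take delta = 1/150.
So delta = 1/150 works.

1/150


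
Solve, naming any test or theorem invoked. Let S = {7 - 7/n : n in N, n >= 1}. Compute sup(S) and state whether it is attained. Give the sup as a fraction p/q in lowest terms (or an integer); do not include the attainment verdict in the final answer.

Analysis:
- Values: 0, 7/2, 14/3, 21/4, ... strictly increasing.
- Minimum is 0 (n=1); inf = 0 (attained).
- 7 - 7/n -> 7 from below; sup = 7, not attained.
Conclusion: sup(S) = 7, not attained in S.

7


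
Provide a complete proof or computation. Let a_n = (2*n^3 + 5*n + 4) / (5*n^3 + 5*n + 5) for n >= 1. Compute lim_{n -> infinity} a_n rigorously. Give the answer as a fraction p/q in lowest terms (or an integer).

Divide numerator and denominator by n^3, the highest power:
numerator / n^3 = 2 + 5/n^2 + 4/n^3
denominator / n^3 = 5 + 5/n^2 + 5/n^3
As n -> infinity, all terms of the form c/n^k (k >= 1) tend to 0.
So numerator / n^3 -> 2 and denominator / n^3 -> 5.
Therefore lim a_n = 2/5.

2/5


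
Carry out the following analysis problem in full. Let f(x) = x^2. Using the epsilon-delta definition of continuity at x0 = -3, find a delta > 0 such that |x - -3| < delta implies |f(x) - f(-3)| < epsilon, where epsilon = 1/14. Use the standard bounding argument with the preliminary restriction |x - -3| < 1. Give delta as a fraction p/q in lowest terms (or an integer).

Factor: |x^2 - (-3)^2| = |x - -3| * |x + -3|.
Impose |x - -3| < 1 first. Then |x + -3| = |(x - -3) + 2*(-3)| <= |x - -3| + 2*|-3| < 1 + 6 = 7.
So |x^2 - (-3)^2| < delta * 7.
We need delta * 7 <= 1/14, i.e. delta <= 1/14/7 = 1/98.
Since 1/98 < 1, this is tighter than 1; take delta = 1/98.
So delta = 1/98 works.

1/98


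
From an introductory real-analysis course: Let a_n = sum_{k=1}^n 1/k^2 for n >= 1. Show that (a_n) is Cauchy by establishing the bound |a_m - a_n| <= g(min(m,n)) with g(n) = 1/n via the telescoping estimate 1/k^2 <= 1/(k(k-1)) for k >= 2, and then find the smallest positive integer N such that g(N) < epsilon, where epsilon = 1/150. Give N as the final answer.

For m > n >= 1: |a_m - a_n| = sum_{k=n+1}^m 1/k^2.
Use 1/k^2 <= 1/(k(k-1)) = 1/(k-1) - 1/k for k >= 2:
sum_{k=n+1}^m 1/k^2 <= sum_{k=n+1}^m (1/(k-1) - 1/k) = 1/n - 1/m <= 1/n.
By symmetry the same bound holds with n,m swapped, so |a_m - a_n| <= 1/min(m,n) = g(min(m,n)). Since g(n) -> 0, (a_n) is Cauchy.
Now solve g(N) < 1/150: 1/N < 1/150 <=> N > 1/(1/150) = 150.
The smallest integer strictly greater than 150 is N = 151.
Check: g(151) = 1/151 < 1/150; g(150) = 1/150 >= 1/150. So N = 151.

151


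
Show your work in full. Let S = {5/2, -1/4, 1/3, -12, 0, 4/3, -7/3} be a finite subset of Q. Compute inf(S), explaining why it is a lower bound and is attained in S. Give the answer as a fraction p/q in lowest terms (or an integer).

S is finite, so inf(S) = min(S).
Sorted increasing:
-12, -7/3, -1/4, 0, 1/3, 4/3, 5/2
The extremum is -12.
For every x in S, x >= -12. And -12 is in S, so it is attained.
Therefore inf(S) = -12.

-12


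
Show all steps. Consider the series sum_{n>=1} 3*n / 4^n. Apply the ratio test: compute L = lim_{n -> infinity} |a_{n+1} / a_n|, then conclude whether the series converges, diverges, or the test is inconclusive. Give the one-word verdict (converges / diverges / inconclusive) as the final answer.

Let a_n denote the general term. Form the ratio a_{n+1}/a_n and simplify:
a_{n+1}/a_n = (n + 1)/(4*n)
Take the limit as n -> infinity: L = 1/4.
Since L = 1/4 < 1, the ratio test implies the series converges.

converges


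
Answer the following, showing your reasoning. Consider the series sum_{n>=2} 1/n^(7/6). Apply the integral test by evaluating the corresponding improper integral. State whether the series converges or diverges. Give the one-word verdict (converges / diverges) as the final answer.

Let f(x) = x^(-7/6). Then f is positive, continuous, and decreasing on [2, infinity), so the integral test applies.
Compute the improper integral int_{2}^infinity f(x) dx:
  antiderivative F(x) = -6/x^(1/6).
  As x -> infinity, F(x) -> 0 (since p = 7/6 > 1).
  So int = F(infinity) - F(2) = 0 - (-3*2^(5/6)) = 3*2^(5/6).
  Finite, so by the integral test, the series converges.

converges


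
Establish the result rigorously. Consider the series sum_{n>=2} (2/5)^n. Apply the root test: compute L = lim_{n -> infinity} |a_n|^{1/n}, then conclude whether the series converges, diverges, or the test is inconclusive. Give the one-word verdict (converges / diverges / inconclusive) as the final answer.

Let a_n denote the general term. Form |a_n|^(1/n) and simplify:
|a_n|^(1/n) = 2/5
Take the limit as n -> infinity: L = 2/5.
Since L = 2/5 < 1, the root test implies convergence.

converges


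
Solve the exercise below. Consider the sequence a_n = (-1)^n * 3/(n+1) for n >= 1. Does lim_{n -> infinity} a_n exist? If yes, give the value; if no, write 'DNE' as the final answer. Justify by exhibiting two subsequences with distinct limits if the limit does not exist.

Examine the behaviour of a_n along subsequences.
Even-n subsequence a_{2k} = 3/(2k+1) -> 0. Odd-n subsequence a_{2k+1} = -3/(2k+2) -> 0. Both tend to 0, which suggests the limit is 0; verify directly.
|a_n - 0| = 3/(n+1) < 3/n for every n >= 1.
Given epsilon > 0, choose a positive integer N > 3/epsilon. Then for all n >= N, |a_n| < 3/n <= 3/N < epsilon.
So by the definition of the limit, lim a_n exists and equals 0.

0


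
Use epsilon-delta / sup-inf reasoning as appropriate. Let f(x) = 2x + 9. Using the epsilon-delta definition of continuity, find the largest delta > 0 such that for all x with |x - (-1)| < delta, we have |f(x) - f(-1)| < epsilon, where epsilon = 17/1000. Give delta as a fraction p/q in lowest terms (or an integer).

We compute f(-1) = 2*(-1) + 9 = 7.
|f(x) - f(-1)| = |2x + 9 - (7)| = |2(x - (-1))| = 2|x - (-1)|.
We need 2|x - (-1)| < 17/1000, i.e. |x - (-1)| < 17/1000 / 2 = 17/2000.
So any delta <= 17/2000 works. Conversely, if delta > 17/2000, then x = -1 + 17/2000 satisfies |x - (-1)| = 17/2000 < delta but |f(x) - f(-1)| = 2 * 17/2000 = 17/1000, which is not < 17/1000; so no larger delta works.
Hence the largest such delta is 17/2000.

17/2000
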